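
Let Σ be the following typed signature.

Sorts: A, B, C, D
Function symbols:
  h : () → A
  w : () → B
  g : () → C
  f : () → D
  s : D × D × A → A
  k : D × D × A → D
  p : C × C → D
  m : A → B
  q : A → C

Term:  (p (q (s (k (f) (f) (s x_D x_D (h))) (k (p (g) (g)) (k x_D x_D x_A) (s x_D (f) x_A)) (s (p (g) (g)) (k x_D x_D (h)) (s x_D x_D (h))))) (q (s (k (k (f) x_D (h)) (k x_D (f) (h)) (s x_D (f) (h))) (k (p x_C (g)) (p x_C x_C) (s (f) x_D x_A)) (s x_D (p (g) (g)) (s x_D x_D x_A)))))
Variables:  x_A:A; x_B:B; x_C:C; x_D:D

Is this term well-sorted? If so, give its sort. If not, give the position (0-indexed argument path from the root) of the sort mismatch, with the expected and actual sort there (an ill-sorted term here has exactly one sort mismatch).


        (f) : D
        (f) : D
          x_D : D
          x_D : D
          (h) : A
        (s x_D x_D (h)) : A
      (k (f) (f) (s x_D x_D (h))) : D
          (g) : C
          (g) : C
        (p (g) (g)) : D
          x_D : D
          x_D : D
          x_A : A
        (k x_D x_D x_A) : D
          x_D : D
          (f) : D
          x_A : A
        (s x_D (f) x_A) : A
      (k (p (g) (g)) (k x_D x_D x_A) (s x_D (f) x_A)) : D
          (g) : C
          (g) : C
        (p (g) (g)) : D
          x_D : D
          x_D : D
          (h) : A
        (k x_D x_D (h)) : D
          x_D : D
          x_D : D
          (h) : A
        (s x_D x_D (h)) : A
      (s (p (g) (g)) (k x_D x_D (h)) (s x_D x_D (h))) : A
    (s (k (f) (f) (s x_D x_D (h))) (k (p (g) (g)) (k x_D x_D x_A) (s x_D (f) x_A)) (s (p (g) (g)) (k x_D x_D (h)) (s x_D x_D (h)))) : A
  (q (s (k (f) (f) (s x_D x_D (h))) (k (p (g) (g)) (k x_D x_D x_A) (s x_D (f) x_A)) (s (p (g) (g)) (k x_D x_D (h)) (s x_D x_D (h))))) : C
          (f) : D
          x_D : D
          (h) : A
        (k (f) x_D (h)) : D
          x_D : D
          (f) : D
          (h) : A
        (k x_D (f) (h)) : D
          x_D : D
          (f) : D
          (h) : A
        (s x_D (f) (h)) : A
      (k (k (f) x_D (h)) (k x_D (f) (h)) (s x_D (f) (h))) : D
          x_C : C
          (g) : C
        (p x_C (g)) : D
          x_C : C
          x_C : C
        (p x_C x_C) : D
          (f) : D
          x_D : D
          x_A : A
        (s (f) x_D x_A) : A
      (k (p x_C (g)) (p x_C x_C) (s (f) x_D x_A)) : D
        x_D : D
          (g) : C
          (g) : C
        (p (g) (g)) : D
          x_D : D
          x_D : D
          x_A : A
        (s x_D x_D x_A) : A
      (s x_D (p (g) (g)) (s x_D x_D x_A)) : A
    (s (k (k (f) x_D (h)) (k x_D (f) (h)) (s x_D (f) (h))) (k (p x_C (g)) (p x_C x_C) (s (f) x_D x_A)) (s x_D (p (g) (g)) (s x_D x_D x_A))) : A
  (q (s (k (k (f) x_D (h)) (k x_D (f) (h)) (s x_D (f) (h))) (k (p x_C (g)) (p x_C x_C) (s (f) x_D x_A)) (s x_D (p (g) (g)) (s x_D x_D x_A)))) : C
(p (q (s (k (f) (f) (s x_D x_D (h))) (k (p (g) (g)) (k x_D x_D x_A) (s x_D (f) x_A)) (s (p (g) (g)) (k x_D x_D (h)) (s x_D x_D (h))))) (q (s (k (k (f) x_D (h)) (k x_D (f) (h)) (s x_D (f) (h))) (k (p x_C (g)) (p x_C x_C) (s (f) x_D x_A)) (s x_D (p (g) (g)) (s x_D x_D x_A))))) : D

well-sorted; sort = D


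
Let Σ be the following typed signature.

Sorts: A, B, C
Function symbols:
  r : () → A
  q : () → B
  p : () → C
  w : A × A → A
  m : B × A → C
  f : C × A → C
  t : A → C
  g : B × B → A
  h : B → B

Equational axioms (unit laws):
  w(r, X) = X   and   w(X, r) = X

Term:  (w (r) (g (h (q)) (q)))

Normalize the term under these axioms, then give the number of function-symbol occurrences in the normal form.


size = 4

1. (w (r) (g (h (q)) (q)))  →  (g (h (q)) (q))
normal form: (g (h (q)) (q))


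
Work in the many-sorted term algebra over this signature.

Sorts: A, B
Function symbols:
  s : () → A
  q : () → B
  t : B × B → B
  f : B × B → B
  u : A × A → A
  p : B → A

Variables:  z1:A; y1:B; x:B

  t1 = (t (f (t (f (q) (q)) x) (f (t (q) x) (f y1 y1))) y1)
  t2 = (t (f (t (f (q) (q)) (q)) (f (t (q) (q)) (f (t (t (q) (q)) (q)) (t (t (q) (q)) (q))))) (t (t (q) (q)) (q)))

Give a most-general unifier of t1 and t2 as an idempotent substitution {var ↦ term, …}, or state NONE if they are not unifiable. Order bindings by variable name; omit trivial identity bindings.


{x ↦ (q), y1 ↦ (t (t (q) (q)) (q))}


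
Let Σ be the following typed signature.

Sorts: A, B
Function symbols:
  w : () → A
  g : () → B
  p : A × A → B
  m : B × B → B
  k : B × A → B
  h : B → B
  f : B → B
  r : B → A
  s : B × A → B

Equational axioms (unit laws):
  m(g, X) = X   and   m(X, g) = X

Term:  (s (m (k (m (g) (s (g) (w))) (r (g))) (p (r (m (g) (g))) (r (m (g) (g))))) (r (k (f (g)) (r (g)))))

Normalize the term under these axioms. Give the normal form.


normal form = (s (m (k (s (g) (w)) (r (g))) (p (r (g)) (r (g)))) (r (k (f (g)) (r (g)))))

1. (s (m (k (m (g) (s (g) (w))) (r (g))) (p (r (m (g) (g))) (r (m (g) (g))))) (r (k (f (g)) (r (g)))))  →  (s (m (k (s (g) (w)) (r (g))) (p (r (m (g) (g))) (r (m (g) (g))))) (r (k (f (g)) (r (g)))))
2. (s (m (k (s (g) (w)) (r (g))) (p (r (m (g) (g))) (r (m (g) (g))))) (r (k (f (g)) (r (g)))))  →  (s (m (k (s (g) (w)) (r (g))) (p (r (g)) (r (m (g) (g))))) (r (k (f (g)) (r (g)))))
3. (s (m (k (s (g) (w)) (r (g))) (p (r (g)) (r (m (g) (g))))) (r (k (f (g)) (r (g)))))  →  (s (m (k (s (g) (w)) (r (g))) (p (r (g)) (r (g)))) (r (k (f (g)) (r (g)))))


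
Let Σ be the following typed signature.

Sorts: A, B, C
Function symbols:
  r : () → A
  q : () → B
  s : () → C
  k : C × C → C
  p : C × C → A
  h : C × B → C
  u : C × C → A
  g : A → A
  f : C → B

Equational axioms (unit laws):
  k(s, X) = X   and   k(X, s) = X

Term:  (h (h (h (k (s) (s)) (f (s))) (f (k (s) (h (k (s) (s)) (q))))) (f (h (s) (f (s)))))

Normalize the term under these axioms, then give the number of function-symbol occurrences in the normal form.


1. (h (h (h (k (s) (s)) (f (s))) (f (k (s) (h (k (s) (s)) (q))))) (f (h (s) (f (s)))))  →  (h (h (h (s) (f (s))) (f (k (s) (h (k (s) (s)) (q))))) (f (h (s) (f (s)))))
2. (h (h (h (s) (f (s))) (f (k (s) (h (k (s) (s)) (q))))) (f (h (s) (f (s)))))  →  (h (h (h (s) (f (s))) (f (h (k (s) (s)) (q)))) (f (h (s) (f (s)))))
3. (h (h (h (s) (f (s))) (f (h (k (s) (s)) (q)))) (f (h (s) (f (s)))))  →  (h (h (h (s) (f (s))) (f (h (s) (q)))) (f (h (s) (f (s)))))
normal form: (h (h (h (s) (f (s))) (f (h (s) (q)))) (f (h (s) (f (s)))))

size = 15


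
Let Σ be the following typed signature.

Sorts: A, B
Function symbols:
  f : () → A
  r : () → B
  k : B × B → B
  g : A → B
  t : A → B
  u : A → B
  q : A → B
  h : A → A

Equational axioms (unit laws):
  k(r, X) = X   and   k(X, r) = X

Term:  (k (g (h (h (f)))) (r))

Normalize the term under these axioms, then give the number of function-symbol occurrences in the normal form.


1. (k (g (h (h (f)))) (r))  →  (g (h (h (f))))
normal form: (g (h (h (f))))

size = 4


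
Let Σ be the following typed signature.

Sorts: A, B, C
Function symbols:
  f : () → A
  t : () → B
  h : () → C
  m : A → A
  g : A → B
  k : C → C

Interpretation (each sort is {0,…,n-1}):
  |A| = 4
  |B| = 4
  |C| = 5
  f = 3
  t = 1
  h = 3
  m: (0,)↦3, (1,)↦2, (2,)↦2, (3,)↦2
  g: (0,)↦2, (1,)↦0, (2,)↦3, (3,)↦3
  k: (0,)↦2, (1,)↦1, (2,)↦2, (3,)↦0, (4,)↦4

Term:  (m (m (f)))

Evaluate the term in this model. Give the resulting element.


value = 2

  f = 3
  (m (f)) = m(3,) = 2
  (m (m (f))) = m(2,) = 2


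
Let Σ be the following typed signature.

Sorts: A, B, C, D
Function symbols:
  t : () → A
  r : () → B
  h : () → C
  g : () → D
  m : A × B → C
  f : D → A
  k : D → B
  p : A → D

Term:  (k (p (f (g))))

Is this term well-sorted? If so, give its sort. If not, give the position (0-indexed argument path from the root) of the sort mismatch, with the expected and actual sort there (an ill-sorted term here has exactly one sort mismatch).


well-sorted; sort = B

      (g) : D
    (f (g)) : A
  (p (f (g))) : D
(k (p (f (g)))) : B


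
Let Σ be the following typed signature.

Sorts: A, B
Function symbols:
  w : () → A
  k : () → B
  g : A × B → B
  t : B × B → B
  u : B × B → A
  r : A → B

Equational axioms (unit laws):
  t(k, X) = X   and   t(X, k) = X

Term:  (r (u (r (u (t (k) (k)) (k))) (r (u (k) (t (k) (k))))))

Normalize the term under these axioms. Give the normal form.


normal form = (r (u (r (u (k) (k))) (r (u (k) (k)))))

1. (r (u (r (u (t (k) (k)) (k))) (r (u (k) (t (k) (k))))))  →  (r (u (r (u (k) (k))) (r (u (k) (t (k) (k))))))
2. (r (u (r (u (k) (k))) (r (u (k) (t (k) (k))))))  →  (r (u (r (u (k) (k))) (r (u (k) (k)))))


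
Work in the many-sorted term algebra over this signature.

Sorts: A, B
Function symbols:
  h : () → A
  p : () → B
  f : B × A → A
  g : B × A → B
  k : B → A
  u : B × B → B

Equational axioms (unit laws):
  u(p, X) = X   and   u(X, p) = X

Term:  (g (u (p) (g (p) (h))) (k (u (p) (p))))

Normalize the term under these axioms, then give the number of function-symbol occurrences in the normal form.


size = 6

1. (g (u (p) (g (p) (h))) (k (u (p) (p))))  →  (g (g (p) (h)) (k (u (p) (p))))
2. (g (g (p) (h)) (k (u (p) (p))))  →  (g (g (p) (h)) (k (p)))
normal form: (g (g (p) (h)) (k (p)))


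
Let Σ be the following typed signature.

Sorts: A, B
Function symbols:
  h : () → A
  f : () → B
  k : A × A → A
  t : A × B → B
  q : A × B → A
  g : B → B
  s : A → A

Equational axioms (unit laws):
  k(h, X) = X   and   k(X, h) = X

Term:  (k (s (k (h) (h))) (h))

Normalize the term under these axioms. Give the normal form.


1. (k (s (k (h) (h))) (h))  →  (s (k (h) (h)))
2. (s (k (h) (h)))  →  (s (h))

normal form = (s (h))


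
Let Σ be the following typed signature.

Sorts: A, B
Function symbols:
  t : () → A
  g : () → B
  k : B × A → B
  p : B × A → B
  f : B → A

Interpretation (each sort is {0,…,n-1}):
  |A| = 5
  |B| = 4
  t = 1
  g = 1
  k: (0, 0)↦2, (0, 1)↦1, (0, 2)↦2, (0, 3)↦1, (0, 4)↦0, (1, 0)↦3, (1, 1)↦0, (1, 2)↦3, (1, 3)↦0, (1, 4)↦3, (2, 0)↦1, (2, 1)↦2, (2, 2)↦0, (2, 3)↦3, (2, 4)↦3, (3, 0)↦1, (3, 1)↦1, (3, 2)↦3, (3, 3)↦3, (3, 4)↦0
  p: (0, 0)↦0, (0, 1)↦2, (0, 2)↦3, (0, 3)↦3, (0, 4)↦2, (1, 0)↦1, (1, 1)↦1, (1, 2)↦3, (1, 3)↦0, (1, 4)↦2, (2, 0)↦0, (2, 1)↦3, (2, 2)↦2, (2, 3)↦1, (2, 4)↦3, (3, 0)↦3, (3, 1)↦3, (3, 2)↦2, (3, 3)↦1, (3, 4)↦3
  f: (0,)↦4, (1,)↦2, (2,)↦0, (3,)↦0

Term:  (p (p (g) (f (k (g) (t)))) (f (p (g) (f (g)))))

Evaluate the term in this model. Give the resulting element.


  g = 1
  g = 1
  t = 1
  (k (g) (t)) = k(1, 1) = 0
  (f (k (g) (t))) = f(0,) = 4
  (p (g) (f (k (g) (t)))) = p(1, 4) = 2
  g = 1
  g = 1
  (f (g)) = f(1,) = 2
  (p (g) (f (g))) = p(1, 2) = 3
  (f (p (g) (f (g)))) = f(3,) = 0
  (p (p (g) (f (k (g) (t)))) (f (p (g) (f (g))))) = p(2, 0) = 0

value = 0


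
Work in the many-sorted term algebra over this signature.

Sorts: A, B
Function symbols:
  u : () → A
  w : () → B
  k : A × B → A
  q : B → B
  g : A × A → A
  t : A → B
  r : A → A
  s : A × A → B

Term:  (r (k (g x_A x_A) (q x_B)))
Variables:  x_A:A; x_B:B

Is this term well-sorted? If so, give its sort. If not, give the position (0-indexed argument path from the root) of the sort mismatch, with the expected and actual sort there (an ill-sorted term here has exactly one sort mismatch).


well-sorted; sort = A

      x_A : A
      x_A : A
    (g x_A x_A) : A
      x_B : B
    (q x_B) : B
  (k (g x_A x_A) (q x_B)) : A
(r (k (g x_A x_A) (q x_B))) : A


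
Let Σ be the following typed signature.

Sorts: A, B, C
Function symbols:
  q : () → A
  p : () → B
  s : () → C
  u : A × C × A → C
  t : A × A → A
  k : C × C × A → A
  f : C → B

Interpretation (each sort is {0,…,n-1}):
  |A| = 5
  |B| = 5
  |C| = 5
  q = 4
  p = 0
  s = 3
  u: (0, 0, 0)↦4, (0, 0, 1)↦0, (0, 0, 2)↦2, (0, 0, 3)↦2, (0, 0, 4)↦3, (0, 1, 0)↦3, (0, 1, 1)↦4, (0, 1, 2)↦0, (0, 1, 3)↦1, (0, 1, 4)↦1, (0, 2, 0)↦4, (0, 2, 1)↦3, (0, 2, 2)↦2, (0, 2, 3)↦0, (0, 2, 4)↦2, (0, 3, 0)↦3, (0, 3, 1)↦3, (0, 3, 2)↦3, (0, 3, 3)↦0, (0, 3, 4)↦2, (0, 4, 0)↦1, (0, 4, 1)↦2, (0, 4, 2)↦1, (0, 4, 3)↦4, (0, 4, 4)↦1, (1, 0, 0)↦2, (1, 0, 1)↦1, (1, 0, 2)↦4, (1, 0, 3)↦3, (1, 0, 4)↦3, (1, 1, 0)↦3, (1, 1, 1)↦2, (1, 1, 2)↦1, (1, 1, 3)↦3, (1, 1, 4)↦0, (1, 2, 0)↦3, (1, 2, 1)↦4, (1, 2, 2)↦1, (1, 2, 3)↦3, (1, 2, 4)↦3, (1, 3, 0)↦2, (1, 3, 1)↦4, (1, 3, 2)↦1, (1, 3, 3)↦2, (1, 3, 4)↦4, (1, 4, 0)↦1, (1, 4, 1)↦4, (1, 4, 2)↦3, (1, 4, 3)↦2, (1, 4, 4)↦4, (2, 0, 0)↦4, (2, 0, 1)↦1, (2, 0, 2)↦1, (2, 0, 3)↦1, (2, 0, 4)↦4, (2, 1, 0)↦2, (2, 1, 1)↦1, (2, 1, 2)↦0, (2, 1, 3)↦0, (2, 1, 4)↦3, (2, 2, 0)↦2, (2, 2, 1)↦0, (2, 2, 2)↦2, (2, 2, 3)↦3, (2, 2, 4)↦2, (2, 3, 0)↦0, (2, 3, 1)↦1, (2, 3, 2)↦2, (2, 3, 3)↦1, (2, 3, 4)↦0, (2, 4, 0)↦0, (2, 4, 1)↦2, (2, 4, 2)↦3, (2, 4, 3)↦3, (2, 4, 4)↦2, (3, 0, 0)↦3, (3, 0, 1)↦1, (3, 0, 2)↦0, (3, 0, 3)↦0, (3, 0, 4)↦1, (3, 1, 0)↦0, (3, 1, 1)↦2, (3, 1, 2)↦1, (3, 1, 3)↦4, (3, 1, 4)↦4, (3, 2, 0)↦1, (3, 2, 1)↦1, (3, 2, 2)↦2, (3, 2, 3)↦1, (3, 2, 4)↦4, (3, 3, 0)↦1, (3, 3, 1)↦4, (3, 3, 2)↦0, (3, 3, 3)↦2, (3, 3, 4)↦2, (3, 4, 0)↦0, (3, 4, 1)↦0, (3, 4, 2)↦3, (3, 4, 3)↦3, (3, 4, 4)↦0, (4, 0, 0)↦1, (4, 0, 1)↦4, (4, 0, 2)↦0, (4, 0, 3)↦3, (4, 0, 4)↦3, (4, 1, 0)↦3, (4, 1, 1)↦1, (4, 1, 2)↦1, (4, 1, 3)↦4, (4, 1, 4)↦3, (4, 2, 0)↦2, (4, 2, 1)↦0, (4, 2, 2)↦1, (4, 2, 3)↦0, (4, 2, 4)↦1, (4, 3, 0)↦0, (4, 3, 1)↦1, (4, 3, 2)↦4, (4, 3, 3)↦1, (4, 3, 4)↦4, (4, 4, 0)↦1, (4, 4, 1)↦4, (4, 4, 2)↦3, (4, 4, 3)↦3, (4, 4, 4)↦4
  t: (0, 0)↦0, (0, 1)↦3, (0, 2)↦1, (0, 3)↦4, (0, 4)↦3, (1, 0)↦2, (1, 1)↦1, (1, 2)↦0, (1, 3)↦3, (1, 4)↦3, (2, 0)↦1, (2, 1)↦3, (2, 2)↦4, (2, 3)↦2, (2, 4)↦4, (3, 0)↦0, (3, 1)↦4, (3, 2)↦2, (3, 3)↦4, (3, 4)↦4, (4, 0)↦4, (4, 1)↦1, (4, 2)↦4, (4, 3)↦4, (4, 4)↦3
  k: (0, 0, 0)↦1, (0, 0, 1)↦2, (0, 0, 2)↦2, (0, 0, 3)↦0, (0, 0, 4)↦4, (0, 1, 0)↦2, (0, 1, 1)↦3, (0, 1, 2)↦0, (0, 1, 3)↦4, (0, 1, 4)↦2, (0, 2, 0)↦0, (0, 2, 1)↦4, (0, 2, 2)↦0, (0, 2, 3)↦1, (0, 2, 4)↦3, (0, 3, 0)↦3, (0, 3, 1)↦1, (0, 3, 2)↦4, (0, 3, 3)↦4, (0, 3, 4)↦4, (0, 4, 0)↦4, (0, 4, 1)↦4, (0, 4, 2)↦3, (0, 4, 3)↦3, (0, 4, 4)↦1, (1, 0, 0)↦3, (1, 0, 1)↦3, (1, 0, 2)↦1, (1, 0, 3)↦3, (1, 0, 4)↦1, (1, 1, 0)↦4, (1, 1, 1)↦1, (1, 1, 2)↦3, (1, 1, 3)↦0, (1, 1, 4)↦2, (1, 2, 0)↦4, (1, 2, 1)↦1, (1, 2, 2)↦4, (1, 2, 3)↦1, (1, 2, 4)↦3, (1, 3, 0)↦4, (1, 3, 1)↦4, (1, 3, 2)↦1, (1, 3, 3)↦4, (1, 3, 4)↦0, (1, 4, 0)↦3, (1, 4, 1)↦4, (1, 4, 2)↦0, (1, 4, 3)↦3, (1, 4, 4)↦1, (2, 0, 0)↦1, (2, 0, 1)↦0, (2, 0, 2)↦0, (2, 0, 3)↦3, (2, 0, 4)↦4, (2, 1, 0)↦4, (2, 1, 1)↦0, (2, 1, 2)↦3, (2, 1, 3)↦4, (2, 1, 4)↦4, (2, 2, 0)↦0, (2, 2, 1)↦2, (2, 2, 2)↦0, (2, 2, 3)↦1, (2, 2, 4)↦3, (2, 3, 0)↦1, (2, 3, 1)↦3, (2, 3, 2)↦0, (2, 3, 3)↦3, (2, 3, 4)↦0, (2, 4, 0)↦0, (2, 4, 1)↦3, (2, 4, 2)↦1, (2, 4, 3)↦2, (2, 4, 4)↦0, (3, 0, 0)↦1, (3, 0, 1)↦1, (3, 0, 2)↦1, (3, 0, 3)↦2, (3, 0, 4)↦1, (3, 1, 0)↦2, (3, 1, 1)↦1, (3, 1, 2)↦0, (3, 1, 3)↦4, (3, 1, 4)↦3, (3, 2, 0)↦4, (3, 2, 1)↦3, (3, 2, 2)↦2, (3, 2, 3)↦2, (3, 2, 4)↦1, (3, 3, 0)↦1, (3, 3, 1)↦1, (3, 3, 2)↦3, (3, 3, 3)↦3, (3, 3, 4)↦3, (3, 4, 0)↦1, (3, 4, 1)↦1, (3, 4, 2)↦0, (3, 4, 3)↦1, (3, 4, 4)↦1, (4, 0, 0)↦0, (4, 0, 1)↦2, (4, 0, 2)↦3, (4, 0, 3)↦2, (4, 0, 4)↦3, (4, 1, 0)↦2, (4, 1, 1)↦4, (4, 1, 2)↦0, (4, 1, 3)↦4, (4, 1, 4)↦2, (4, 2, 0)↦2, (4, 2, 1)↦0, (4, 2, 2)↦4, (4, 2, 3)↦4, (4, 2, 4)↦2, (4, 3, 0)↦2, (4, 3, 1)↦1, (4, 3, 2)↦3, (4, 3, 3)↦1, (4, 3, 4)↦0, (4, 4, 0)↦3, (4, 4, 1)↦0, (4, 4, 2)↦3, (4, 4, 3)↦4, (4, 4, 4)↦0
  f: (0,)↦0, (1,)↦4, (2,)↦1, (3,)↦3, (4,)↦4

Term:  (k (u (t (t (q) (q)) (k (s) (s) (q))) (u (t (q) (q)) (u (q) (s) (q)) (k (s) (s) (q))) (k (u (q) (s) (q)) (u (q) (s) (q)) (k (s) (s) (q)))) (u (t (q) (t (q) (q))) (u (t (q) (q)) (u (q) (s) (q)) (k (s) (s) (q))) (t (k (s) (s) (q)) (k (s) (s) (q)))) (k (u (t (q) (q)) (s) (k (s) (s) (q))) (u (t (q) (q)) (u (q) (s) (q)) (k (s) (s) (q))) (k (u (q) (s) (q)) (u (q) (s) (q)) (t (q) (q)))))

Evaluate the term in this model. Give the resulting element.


value = 3

  q = 4
  q = 4
  (t (q) (q)) = t(4, 4) = 3
  s = 3
  s = 3
  q = 4
  (k (s) (s) (q)) = k(3, 3, 4) = 3
  (t (t (q) (q)) (k (s) (s) (q))) = t(3, 3) = 4
  q = 4
  q = 4
  (t (q) (q)) = t(4, 4) = 3
  q = 4
  s = 3
  q = 4
  (u (q) (s) (q)) = u(4, 3, 4) = 4
  s = 3
  s = 3
  q = 4
  (k (s) (s) (q)) = k(3, 3, 4) = 3
  (u (t (q) (q)) (u (q) (s) (q)) (k (s) (s) (q))) = u(3, 4, 3) = 3
  q = 4
  s = 3
  q = 4
  (u (q) (s) (q)) = u(4, 3, 4) = 4
  q = 4
  s = 3
  q = 4
  (u (q) (s) (q)) = u(4, 3, 4) = 4
  s = 3
  s = 3
  q = 4
  (k (s) (s) (q)) = k(3, 3, 4) = 3
  (k (u (q) (s) (q)) (u (q) (s) (q)) (k (s) (s) (q))) = k(4, 4, 3) = 4
  (u (t (t (q) (q)) (k (s) (s) (q))) (u (t (q) (q)) (u (q) (s) (q)) (k (s) (s) (q))) (k (u (q) (s) (q)) (u (q) (s) (q)) (k (s) (s) (q)))) = u(4, 3, 4) = 4
  q = 4
  q = 4
  q = 4
  (t (q) (q)) = t(4, 4) = 3
  (t (q) (t (q) (q))) = t(4, 3) = 4
  q = 4
  q = 4
  (t (q) (q)) = t(4, 4) = 3
  q = 4
  s = 3
  q = 4
  (u (q) (s) (q)) = u(4, 3, 4) = 4
  s = 3
  s = 3
  q = 4
  (k (s) (s) (q)) = k(3, 3, 4) = 3
  (u (t (q) (q)) (u (q) (s) (q)) (k (s) (s) (q))) = u(3, 4, 3) = 3
  s = 3
  s = 3
  q = 4
  (k (s) (s) (q)) = k(3, 3, 4) = 3
  s = 3
  s = 3
  q = 4
  (k (s) (s) (q)) = k(3, 3, 4) = 3
  (t (k (s) (s) (q)) (k (s) (s) (q))) = t(3, 3) = 4
  (u (t (q) (t (q) (q))) (u (t (q) (q)) (u (q) (s) (q)) (k (s) (s) (q))) (t (k (s) (s) (q)) (k (s) (s) (q)))) = u(4, 3, 4) = 4
  q = 4
  q = 4
  (t (q) (q)) = t(4, 4) = 3
  s = 3
  s = 3
  s = 3
  q = 4
  (k (s) (s) (q)) = k(3, 3, 4) = 3
  (u (t (q) (q)) (s) (k (s) (s) (q))) = u(3, 3, 3) = 2
  q = 4
  q = 4
  (t (q) (q)) = t(4, 4) = 3
  q = 4
  s = 3
  q = 4
  (u (q) (s) (q)) = u(4, 3, 4) = 4
  s = 3
  s = 3
  q = 4
  (k (s) (s) (q)) = k(3, 3, 4) = 3
  (u (t (q) (q)) (u (q) (s) (q)) (k (s) (s) (q))) = u(3, 4, 3) = 3
  q = 4
  s = 3
  q = 4
  (u (q) (s) (q)) = u(4, 3, 4) = 4
  q = 4
  s = 3
  q = 4
  (u (q) (s) (q)) = u(4, 3, 4) = 4
  q = 4
  q = 4
  (t (q) (q)) = t(4, 4) = 3
  (k (u (q) (s) (q)) (u (q) (s) (q)) (t (q) (q))) = k(4, 4, 3) = 4
  (k (u (t (q) (q)) (s) (k (s) (s) (q))) (u (t (q) (q)) (u (q) (s) (q)) (k (s) (s) (q))) (k (u (q) (s) (q)) (u (q) (s) (q)) (t (q) (q)))) = k(2, 3, 4) = 0
  (k (u (t (t (q) (q)) (k (s) (s) (q))) (u (t (q) (q)) (u (q) (s) (q)) (k (s) (s) (q))) (k (u (q) (s) (q)) (u (q) (s) (q)) (k (s) (s) (q)))) (u (t (q) (t (q) (q))) (u (t (q) (q)) (u (q) (s) (q)) (k (s) (s) (q))) (t (k (s) (s) (q)) (k (s) (s) (q)))) (k (u (t (q) (q)) (s) (k (s) (s) (q))) (u (t (q) (q)) (u (q) (s) (q)) (k (s) (s) (q))) (k (u (q) (s) (q)) (u (q) (s) (q)) (t (q) (q))))) = k(4, 4, 0) = 3


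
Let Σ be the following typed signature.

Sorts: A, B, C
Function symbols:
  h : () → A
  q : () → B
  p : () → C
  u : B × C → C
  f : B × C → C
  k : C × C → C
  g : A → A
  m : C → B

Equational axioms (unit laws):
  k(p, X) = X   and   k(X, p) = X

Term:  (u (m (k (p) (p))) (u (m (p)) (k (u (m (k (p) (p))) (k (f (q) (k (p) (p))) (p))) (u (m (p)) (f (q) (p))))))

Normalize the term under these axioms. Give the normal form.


normal form = (u (m (p)) (u (m (p)) (k (u (m (p)) (f (q) (p))) (u (m (p)) (f (q) (p))))))

1. (u (m (k (p) (p))) (u (m (p)) (k (u (m (k (p) (p))) (k (f (q) (k (p) (p))) (p))) (u (m (p)) (f (q) (p))))))  →  (u (m (p)) (u (m (p)) (k (u (m (k (p) (p))) (k (f (q) (k (p) (p))) (p))) (u (m (p)) (f (q) (p))))))
2. (u (m (p)) (u (m (p)) (k (u (m (k (p) (p))) (k (f (q) (k (p) (p))) (p))) (u (m (p)) (f (q) (p))))))  →  (u (m (p)) (u (m (p)) (k (u (m (p)) (k (f (q) (k (p) (p))) (p))) (u (m (p)) (f (q) (p))))))
3. (u (m (p)) (u (m (p)) (k (u (m (p)) (k (f (q) (k (p) (p))) (p))) (u (m (p)) (f (q) (p))))))  →  (u (m (p)) (u (m (p)) (k (u (m (p)) (f (q) (k (p) (p)))) (u (m (p)) (f (q) (p))))))
4. (u (m (p)) (u (m (p)) (k (u (m (p)) (f (q) (k (p) (p)))) (u (m (p)) (f (q) (p))))))  →  (u (m (p)) (u (m (p)) (k (u (m (p)) (f (q) (p))) (u (m (p)) (f (q) (p))))))


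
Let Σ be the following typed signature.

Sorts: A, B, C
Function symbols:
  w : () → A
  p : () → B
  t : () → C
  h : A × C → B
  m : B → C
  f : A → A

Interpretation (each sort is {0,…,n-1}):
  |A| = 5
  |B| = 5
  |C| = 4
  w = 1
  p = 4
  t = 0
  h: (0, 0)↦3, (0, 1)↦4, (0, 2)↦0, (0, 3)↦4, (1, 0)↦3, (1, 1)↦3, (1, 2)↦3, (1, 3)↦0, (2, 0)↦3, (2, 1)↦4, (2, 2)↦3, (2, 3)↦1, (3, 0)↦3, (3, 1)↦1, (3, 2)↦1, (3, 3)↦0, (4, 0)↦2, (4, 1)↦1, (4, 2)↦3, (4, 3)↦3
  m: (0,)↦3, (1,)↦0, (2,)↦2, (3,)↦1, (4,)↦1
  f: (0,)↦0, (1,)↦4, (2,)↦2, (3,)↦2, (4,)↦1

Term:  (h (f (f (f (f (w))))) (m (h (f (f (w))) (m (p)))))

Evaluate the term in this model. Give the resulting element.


  w = 1
  (f (w)) = f(1,) = 4
  (f (f (w))) = f(4,) = 1
  (f (f (f (w)))) = f(1,) = 4
  (f (f (f (f (w))))) = f(4,) = 1
  w = 1
  (f (w)) = f(1,) = 4
  (f (f (w))) = f(4,) = 1
  p = 4
  (m (p)) = m(4,) = 1
  (h (f (f (w))) (m (p))) = h(1, 1) = 3
  (m (h (f (f (w))) (m (p)))) = m(3,) = 1
  (h (f (f (f (f (w))))) (m (h (f (f (w))) (m (p))))) = h(1, 1) = 3

value = 3


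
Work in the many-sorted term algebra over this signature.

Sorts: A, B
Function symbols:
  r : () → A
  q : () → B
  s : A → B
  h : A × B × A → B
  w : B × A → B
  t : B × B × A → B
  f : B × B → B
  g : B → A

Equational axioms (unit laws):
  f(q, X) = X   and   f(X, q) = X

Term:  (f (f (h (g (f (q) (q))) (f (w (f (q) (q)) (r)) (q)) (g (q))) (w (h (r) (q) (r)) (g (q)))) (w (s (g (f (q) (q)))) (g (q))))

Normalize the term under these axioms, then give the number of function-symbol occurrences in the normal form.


size = 23

1. (f (f (h (g (f (q) (q))) (f (w (f (q) (q)) (r)) (q)) (g (q))) (w (h (r) (q) (r)) (g (q)))) (w (s (g (f (q) (q)))) (g (q))))  →  (f (f (h (g (q)) (f (w (f (q) (q)) (r)) (q)) (g (q))) (w (h (r) (q) (r)) (g (q)))) (w (s (g (f (q) (q)))) (g (q))))
2. (f (f (h (g (q)) (f (w (f (q) (q)) (r)) (q)) (g (q))) (w (h (r) (q) (r)) (g (q)))) (w (s (g (f (q) (q)))) (g (q))))  →  (f (f (h (g (q)) (w (f (q) (q)) (r)) (g (q))) (w (h (r) (q) (r)) (g (q)))) (w (s (g (f (q) (q)))) (g (q))))
3. (f (f (h (g (q)) (w (f (q) (q)) (r)) (g (q))) (w (h (r) (q) (r)) (g (q)))) (w (s (g (f (q) (q)))) (g (q))))  →  (f (f (h (g (q)) (w (q) (r)) (g (q))) (w (h (r) (q) (r)) (g (q)))) (w (s (g (f (q) (q)))) (g (q))))
4. (f (f (h (g (q)) (w (q) (r)) (g (q))) (w (h (r) (q) (r)) (g (q)))) (w (s (g (f (q) (q)))) (g (q))))  →  (f (f (h (g (q)) (w (q) (r)) (g (q))) (w (h (r) (q) (r)) (g (q)))) (w (s (g (q))) (g (q))))
normal form: (f (f (h (g (q)) (w (q) (r)) (g (q))) (w (h (r) (q) (r)) (g (q)))) (w (s (g (q))) (g (q))))


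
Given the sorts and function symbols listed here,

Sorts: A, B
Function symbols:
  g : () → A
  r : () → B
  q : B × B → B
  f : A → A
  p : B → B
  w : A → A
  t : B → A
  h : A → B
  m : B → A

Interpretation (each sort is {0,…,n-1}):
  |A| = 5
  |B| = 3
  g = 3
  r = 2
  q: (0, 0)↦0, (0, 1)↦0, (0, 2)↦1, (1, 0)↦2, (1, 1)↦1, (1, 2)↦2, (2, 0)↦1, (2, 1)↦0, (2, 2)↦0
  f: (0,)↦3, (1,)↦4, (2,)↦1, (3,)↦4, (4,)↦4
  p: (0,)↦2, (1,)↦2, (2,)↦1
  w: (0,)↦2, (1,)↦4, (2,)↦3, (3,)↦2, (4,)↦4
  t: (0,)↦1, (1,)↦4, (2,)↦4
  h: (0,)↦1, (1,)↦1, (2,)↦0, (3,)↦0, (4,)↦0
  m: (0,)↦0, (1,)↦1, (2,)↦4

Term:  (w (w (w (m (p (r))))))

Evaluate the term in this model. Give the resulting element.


  r = 2
  (p (r)) = p(2,) = 1
  (m (p (r))) = m(1,) = 1
  (w (m (p (r)))) = w(1,) = 4
  (w (w (m (p (r))))) = w(4,) = 4
  (w (w (w (m (p (r)))))) = w(4,) = 4

value = 4


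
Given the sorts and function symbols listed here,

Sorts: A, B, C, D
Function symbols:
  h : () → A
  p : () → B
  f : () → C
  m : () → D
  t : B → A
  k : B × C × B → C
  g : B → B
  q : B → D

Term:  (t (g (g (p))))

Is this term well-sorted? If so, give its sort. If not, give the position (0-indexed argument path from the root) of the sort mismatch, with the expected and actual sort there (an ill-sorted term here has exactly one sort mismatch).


      (p) : B
    (g (p)) : B
  (g (g (p))) : B
(t (g (g (p)))) : A

well-sorted; sort = A


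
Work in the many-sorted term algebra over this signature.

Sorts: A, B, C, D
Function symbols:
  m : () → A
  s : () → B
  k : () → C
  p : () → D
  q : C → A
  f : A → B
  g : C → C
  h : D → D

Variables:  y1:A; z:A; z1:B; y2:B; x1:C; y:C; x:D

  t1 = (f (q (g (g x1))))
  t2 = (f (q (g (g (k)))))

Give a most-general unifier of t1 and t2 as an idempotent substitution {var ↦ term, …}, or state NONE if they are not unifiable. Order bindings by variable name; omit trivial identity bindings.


{x1 ↦ (k)}


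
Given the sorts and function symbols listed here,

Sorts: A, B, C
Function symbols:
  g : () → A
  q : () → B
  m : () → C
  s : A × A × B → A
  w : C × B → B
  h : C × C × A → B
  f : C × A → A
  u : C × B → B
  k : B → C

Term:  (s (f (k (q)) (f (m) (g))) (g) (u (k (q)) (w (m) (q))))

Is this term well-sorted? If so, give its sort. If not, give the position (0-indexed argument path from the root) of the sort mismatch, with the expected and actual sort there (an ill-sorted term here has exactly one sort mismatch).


      (q) : B
    (k (q)) : C
      (m) : C
      (g) : A
    (f (m) (g)) : A
  (f (k (q)) (f (m) (g))) : A
  (g) : A
      (q) : B
    (k (q)) : C
      (m) : C
      (q) : B
    (w (m) (q)) : B
  (u (k (q)) (w (m) (q))) : B
(s (f (k (q)) (f (m) (g))) (g) (u (k (q)) (w (m) (q)))) : A

well-sorted; sort = A


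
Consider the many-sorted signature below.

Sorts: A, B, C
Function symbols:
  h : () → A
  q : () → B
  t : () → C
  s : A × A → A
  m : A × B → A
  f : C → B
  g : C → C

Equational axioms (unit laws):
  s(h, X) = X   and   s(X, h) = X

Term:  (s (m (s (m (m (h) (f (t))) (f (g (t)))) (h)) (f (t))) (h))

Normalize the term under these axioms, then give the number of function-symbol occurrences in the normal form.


size = 11

1. (s (m (s (m (m (h) (f (t))) (f (g (t)))) (h)) (f (t))) (h))  →  (m (s (m (m (h) (f (t))) (f (g (t)))) (h)) (f (t)))
2. (m (s (m (m (h) (f (t))) (f (g (t)))) (h)) (f (t)))  →  (m (m (m (h) (f (t))) (f (g (t)))) (f (t)))
normal form: (m (m (m (h) (f (t))) (f (g (t)))) (f (t)))


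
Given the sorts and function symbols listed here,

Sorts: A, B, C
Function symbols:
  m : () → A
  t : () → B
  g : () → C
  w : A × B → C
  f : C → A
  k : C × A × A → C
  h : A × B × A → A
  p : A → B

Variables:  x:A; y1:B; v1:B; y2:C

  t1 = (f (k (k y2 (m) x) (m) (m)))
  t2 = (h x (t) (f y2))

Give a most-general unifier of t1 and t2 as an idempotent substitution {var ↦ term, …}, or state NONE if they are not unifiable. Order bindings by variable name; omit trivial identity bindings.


NONE (not unifiable)

head clash or occurs-check failure — not unifiable


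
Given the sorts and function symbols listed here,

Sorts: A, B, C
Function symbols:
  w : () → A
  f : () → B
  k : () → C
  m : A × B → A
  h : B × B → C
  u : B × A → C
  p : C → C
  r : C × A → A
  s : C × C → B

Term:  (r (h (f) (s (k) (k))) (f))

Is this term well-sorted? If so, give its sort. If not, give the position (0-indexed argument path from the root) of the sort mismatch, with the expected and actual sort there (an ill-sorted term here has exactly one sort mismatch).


ill-sorted at position [1]: expected A, got B

    (f) : B
      (k) : C
      (k) : C
    (s (k) (k)) : B
  (h (f) (s (k) (k))) : C
  (f) : B
(r (h (f) (s (k) (k))) (f)) : ✗ arg 1 at [1] has sort B, expected A


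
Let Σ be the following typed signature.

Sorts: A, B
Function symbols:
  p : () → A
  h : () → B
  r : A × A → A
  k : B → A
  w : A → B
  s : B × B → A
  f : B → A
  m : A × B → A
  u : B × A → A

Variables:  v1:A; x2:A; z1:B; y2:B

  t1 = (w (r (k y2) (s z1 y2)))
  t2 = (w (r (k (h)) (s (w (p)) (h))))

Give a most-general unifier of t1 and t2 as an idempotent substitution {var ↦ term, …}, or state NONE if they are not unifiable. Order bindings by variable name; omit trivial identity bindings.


{y2 ↦ (h), z1 ↦ (w (p))}


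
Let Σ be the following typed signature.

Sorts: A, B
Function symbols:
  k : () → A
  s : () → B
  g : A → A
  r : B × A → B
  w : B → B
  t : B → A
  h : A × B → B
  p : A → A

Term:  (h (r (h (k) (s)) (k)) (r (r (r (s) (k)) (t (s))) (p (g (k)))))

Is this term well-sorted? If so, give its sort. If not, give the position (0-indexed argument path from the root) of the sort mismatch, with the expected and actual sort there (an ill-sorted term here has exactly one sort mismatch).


      (k) : A
      (s) : B
    (h (k) (s)) : B
    (k) : A
  (r (h (k) (s)) (k)) : B
        (s) : B
        (k) : A
      (r (s) (k)) : B
        (s) : B
      (t (s)) : A
    (r (r (s) (k)) (t (s))) : B
        (k) : A
      (g (k)) : A
    (p (g (k))) : A
  (r (r (r (s) (k)) (t (s))) (p (g (k)))) : B
(h (r (h (k) (s)) (k)) (r (r (r (s) (k)) (t (s))) (p (g (k))))) : ✗ arg 0 at [0] has sort B, expected A

ill-sorted at position [0]: expected A, got B


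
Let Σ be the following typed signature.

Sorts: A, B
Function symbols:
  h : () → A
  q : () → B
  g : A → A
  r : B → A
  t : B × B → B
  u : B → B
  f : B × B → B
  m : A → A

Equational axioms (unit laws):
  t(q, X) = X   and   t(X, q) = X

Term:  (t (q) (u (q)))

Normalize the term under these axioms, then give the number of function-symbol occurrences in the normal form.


size = 2

1. (t (q) (u (q)))  →  (u (q))
normal form: (u (q))


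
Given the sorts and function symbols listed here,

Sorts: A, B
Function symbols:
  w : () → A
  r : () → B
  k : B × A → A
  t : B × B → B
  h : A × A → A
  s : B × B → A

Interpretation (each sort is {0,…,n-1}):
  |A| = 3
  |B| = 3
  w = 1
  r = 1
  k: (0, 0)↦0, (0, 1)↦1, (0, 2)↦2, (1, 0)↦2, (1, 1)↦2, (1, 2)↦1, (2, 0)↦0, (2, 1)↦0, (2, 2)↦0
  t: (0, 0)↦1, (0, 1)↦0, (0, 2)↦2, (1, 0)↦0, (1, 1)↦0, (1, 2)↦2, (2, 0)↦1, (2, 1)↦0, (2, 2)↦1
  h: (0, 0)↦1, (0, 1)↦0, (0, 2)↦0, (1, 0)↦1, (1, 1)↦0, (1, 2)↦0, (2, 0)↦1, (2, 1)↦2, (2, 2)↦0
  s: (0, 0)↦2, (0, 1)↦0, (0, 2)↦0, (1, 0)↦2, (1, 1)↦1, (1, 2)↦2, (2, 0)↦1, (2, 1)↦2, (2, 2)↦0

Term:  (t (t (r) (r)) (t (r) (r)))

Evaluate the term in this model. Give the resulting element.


value = 1

  r = 1
  r = 1
  (t (r) (r)) = t(1, 1) = 0
  r = 1
  r = 1
  (t (r) (r)) = t(1, 1) = 0
  (t (t (r) (r)) (t (r) (r))) = t(0, 0) = 1


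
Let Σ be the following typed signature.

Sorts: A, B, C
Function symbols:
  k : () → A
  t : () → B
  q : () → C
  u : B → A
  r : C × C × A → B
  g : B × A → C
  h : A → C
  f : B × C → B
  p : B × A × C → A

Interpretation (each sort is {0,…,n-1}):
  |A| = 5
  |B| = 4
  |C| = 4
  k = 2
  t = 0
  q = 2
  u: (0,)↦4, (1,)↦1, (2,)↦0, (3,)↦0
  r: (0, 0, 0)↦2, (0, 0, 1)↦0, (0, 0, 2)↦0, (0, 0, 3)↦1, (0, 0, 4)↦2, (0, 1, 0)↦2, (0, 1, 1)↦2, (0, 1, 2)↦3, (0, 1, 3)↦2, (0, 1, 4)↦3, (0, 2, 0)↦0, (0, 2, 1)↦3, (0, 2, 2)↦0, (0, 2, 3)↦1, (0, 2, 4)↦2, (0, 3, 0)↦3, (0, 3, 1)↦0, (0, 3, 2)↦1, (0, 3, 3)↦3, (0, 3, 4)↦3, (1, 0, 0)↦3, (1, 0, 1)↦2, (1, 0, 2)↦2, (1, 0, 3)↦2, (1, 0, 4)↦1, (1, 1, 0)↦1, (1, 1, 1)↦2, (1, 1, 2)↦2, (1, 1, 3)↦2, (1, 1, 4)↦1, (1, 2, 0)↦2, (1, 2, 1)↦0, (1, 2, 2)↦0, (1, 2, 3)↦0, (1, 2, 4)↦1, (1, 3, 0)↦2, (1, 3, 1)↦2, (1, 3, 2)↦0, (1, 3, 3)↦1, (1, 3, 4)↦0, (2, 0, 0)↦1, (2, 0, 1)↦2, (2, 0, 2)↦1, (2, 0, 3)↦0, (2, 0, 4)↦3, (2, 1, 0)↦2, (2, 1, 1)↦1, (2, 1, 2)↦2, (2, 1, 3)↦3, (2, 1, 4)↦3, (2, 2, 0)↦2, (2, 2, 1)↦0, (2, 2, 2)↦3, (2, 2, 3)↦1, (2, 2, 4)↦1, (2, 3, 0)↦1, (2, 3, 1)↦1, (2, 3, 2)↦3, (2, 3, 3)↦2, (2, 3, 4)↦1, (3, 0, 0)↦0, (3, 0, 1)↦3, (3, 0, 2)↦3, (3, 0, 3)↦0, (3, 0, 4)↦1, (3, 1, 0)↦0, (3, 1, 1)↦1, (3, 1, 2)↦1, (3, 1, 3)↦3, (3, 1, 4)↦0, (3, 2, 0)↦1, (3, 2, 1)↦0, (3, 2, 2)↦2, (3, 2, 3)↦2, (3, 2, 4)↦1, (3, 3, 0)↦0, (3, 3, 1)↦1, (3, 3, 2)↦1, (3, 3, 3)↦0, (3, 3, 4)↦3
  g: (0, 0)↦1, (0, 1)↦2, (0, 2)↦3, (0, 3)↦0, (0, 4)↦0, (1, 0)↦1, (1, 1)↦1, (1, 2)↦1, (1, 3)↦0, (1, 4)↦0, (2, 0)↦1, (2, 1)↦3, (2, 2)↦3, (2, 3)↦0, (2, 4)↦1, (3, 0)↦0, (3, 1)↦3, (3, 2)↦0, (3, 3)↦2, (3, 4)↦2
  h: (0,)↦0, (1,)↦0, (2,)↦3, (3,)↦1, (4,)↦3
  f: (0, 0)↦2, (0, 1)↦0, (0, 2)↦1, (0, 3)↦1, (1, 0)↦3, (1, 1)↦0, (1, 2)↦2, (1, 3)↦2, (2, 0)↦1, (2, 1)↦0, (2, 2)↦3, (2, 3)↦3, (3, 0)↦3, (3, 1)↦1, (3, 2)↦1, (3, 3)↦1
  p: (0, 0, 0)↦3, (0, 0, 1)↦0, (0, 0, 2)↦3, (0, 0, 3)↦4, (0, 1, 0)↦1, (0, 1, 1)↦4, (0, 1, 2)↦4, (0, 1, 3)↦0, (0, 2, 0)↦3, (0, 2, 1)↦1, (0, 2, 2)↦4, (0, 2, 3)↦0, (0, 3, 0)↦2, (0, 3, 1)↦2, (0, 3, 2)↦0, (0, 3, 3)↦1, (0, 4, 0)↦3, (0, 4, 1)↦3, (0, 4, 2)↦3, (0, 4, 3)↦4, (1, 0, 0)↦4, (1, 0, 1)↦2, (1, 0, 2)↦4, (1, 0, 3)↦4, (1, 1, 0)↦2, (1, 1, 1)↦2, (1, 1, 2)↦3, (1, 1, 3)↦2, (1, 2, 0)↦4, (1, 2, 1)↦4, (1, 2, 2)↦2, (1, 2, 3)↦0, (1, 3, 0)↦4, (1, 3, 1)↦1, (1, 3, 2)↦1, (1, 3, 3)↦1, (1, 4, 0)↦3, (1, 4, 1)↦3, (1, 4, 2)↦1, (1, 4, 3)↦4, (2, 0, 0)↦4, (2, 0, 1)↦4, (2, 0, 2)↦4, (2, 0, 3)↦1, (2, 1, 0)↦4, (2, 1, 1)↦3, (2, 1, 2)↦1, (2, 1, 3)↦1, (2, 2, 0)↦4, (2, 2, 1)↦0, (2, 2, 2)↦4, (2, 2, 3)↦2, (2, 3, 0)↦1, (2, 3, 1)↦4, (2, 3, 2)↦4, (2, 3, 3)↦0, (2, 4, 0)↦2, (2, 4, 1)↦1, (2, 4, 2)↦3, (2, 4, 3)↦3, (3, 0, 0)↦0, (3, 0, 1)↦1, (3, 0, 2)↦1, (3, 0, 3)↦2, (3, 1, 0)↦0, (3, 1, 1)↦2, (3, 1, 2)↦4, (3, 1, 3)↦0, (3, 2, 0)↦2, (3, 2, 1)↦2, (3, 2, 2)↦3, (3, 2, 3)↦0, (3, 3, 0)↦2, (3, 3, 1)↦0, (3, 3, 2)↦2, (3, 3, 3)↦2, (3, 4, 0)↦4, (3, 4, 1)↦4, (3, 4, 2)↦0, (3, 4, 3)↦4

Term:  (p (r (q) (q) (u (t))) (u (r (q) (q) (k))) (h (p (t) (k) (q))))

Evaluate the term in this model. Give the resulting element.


  q = 2
  q = 2
  t = 0
  (u (t)) = u(0,) = 4
  (r (q) (q) (u (t))) = r(2, 2, 4) = 1
  q = 2
  q = 2
  k = 2
  (r (q) (q) (k)) = r(2, 2, 2) = 3
  (u (r (q) (q) (k))) = u(3,) = 0
  t = 0
  k = 2
  q = 2
  (p (t) (k) (q)) = p(0, 2, 2) = 4
  (h (p (t) (k) (q))) = h(4,) = 3
  (p (r (q) (q) (u (t))) (u (r (q) (q) (k))) (h (p (t) (k) (q)))) = p(1, 0, 3) = 4

value = 4


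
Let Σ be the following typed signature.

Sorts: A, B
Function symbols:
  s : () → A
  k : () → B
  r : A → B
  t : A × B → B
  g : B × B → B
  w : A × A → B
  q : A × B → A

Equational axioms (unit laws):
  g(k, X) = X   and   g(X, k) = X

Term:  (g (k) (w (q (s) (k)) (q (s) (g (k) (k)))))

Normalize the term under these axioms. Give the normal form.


1. (g (k) (w (q (s) (k)) (q (s) (g (k) (k)))))  →  (w (q (s) (k)) (q (s) (g (k) (k))))
2. (w (q (s) (k)) (q (s) (g (k) (k))))  →  (w (q (s) (k)) (q (s) (k)))

normal form = (w (q (s) (k)) (q (s) (k)))


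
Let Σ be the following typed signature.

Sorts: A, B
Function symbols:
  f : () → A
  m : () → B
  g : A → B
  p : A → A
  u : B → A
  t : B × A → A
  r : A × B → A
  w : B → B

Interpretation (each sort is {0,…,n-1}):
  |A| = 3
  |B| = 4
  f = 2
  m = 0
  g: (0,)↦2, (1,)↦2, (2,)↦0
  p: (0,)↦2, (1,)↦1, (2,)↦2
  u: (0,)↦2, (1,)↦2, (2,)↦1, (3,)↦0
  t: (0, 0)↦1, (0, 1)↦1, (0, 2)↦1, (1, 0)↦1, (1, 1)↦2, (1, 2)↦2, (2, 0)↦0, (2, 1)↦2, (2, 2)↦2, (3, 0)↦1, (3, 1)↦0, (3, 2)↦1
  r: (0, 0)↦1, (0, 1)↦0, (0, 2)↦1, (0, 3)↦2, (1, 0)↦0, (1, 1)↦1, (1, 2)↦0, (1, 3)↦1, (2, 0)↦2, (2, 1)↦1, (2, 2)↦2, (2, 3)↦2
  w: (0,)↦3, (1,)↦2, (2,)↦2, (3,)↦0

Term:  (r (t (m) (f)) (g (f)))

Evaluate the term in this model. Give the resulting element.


value = 0

  m = 0
  f = 2
  (t (m) (f)) = t(0, 2) = 1
  f = 2
  (g (f)) = g(2,) = 0
  (r (t (m) (f)) (g (f))) = r(1, 0) = 0


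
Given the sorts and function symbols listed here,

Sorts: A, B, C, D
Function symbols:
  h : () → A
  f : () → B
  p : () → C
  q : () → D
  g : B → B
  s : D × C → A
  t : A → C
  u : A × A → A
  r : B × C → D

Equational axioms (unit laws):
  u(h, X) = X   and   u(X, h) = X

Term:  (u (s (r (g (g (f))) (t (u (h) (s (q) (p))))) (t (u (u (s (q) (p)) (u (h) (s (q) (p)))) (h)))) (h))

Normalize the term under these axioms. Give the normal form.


normal form = (s (r (g (g (f))) (t (s (q) (p)))) (t (u (s (q) (p)) (s (q) (p)))))

1. (u (s (r (g (g (f))) (t (u (h) (s (q) (p))))) (t (u (u (s (q) (p)) (u (h) (s (q) (p)))) (h)))) (h))  →  (s (r (g (g (f))) (t (u (h) (s (q) (p))))) (t (u (u (s (q) (p)) (u (h) (s (q) (p)))) (h))))
2. (s (r (g (g (f))) (t (u (h) (s (q) (p))))) (t (u (u (s (q) (p)) (u (h) (s (q) (p)))) (h))))  →  (s (r (g (g (f))) (t (s (q) (p)))) (t (u (u (s (q) (p)) (u (h) (s (q) (p)))) (h))))
3. (s (r (g (g (f))) (t (s (q) (p)))) (t (u (u (s (q) (p)) (u (h) (s (q) (p)))) (h))))  →  (s (r (g (g (f))) (t (s (q) (p)))) (t (u (s (q) (p)) (u (h) (s (q) (p))))))
4. (s (r (g (g (f))) (t (s (q) (p)))) (t (u (s (q) (p)) (u (h) (s (q) (p))))))  →  (s (r (g (g (f))) (t (s (q) (p)))) (t (u (s (q) (p)) (s (q) (p)))))


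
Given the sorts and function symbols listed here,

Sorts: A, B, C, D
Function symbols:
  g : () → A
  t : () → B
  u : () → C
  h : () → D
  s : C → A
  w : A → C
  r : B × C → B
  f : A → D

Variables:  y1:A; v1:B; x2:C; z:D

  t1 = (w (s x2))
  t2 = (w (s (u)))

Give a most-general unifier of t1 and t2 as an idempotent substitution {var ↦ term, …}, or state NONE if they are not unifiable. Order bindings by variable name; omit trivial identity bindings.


{x2 ↦ (u)}


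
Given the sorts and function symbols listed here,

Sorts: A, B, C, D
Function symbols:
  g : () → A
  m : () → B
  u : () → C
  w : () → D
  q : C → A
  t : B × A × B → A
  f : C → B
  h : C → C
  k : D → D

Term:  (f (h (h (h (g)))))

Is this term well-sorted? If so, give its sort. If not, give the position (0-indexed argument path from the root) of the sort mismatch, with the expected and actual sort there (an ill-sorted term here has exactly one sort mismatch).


ill-sorted at position [0, 0, 0, 0]: expected C, got A

        (g) : A
      (h (g)) : ✗ arg 0 at [0, 0, 0, 0] has sort A, expected C


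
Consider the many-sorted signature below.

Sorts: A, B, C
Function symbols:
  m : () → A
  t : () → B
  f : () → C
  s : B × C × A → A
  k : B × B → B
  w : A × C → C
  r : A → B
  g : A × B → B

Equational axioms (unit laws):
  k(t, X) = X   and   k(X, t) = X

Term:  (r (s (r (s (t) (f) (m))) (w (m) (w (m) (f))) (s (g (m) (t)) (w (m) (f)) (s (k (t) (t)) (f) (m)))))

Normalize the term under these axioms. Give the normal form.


1. (r (s (r (s (t) (f) (m))) (w (m) (w (m) (f))) (s (g (m) (t)) (w (m) (f)) (s (k (t) (t)) (f) (m)))))  →  (r (s (r (s (t) (f) (m))) (w (m) (w (m) (f))) (s (g (m) (t)) (w (m) (f)) (s (t) (f) (m)))))

normal form = (r (s (r (s (t) (f) (m))) (w (m) (w (m) (f))) (s (g (m) (t)) (w (m) (f)) (s (t) (f) (m)))))


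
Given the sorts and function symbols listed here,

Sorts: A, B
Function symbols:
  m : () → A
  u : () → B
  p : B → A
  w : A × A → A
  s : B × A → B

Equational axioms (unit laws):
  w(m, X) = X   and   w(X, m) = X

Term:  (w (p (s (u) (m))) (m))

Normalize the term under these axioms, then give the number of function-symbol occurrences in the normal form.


1. (w (p (s (u) (m))) (m))  →  (p (s (u) (m)))
normal form: (p (s (u) (m)))

size = 4


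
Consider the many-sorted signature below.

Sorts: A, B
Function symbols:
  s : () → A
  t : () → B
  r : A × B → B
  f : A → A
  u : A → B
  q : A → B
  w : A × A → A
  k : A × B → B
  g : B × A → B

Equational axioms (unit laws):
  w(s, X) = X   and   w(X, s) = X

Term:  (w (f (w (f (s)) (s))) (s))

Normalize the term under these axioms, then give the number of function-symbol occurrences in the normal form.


1. (w (f (w (f (s)) (s))) (s))  →  (f (w (f (s)) (s)))
2. (f (w (f (s)) (s)))  →  (f (f (s)))
normal form: (f (f (s)))

size = 3
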